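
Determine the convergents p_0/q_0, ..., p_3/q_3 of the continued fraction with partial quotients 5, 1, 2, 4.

Using the convergent recurrence p_i = a_i*p_{i-1} + p_{i-2}, q_i = a_i*q_{i-1} + q_{i-2} with p_{-2}=0, p_{-1}=1, q_{-2}=1, q_{-1}=0:
  i=0: a_0=5, p_0 = 5*1 + 0 = 5, q_0 = 5*0 + 1 = 1.
  i=1: a_1=1, p_1 = 1*5 + 1 = 6, q_1 = 1*1 + 0 = 1.
  i=2: a_2=2, p_2 = 2*6 + 5 = 17, q_2 = 2*1 + 1 = 3.
  i=3: a_3=4, p_3 = 4*17 + 6 = 74, q_3 = 4*3 + 1 = 13.

5/1, 6/1, 17/3, 74/13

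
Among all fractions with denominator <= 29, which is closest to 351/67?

Expand x = 351/67 as a continued fraction with the Euclidean algorithm:
  351 = 5*67 + 16, so a_0 = 5.
  67 = 4*16 + 3, so a_1 = 4.
  16 = 5*3 + 1, so a_2 = 5.
  3 = 3*1 + 0, so a_3 = 3.
so x = [5; 4, 5, 3].
Convergents (p_i = a_i*p_{i-1} + p_{i-2}, q_i = a_i*q_{i-1} + q_{i-2} with p_{-2}=0, p_{-1}=1, q_{-2}=1, q_{-1}=0), until the denominator exceeds 29:
  i=0: a_0=5, p_0 = 5*1 + 0 = 5, q_0 = 5*0 + 1 = 1.
  i=1: a_1=4, p_1 = 4*5 + 1 = 21, q_1 = 4*1 + 0 = 4.
  i=2: a_2=5, p_2 = 5*21 + 5 = 110, q_2 = 5*4 + 1 = 21.
  i=3: a_3=3, p_3 = 3*110 + 21 = 351, q_3 = 3*21 + 4 = 67.
q_3 = 67 > 29, so the last convergent with denominator <= 29 is p_2/q_2 = 110/21.
The closest fraction with denominator <= 29 is either p_2/q_2 or the intermediate fraction (k*p_2 + p_1)/(k*q_2 + q_1) with the largest k >= 1 whose denominator stays <= 29; these approach x as k grows, and every other convergent or intermediate fraction in range is farther away.
Largest k: floor((29 - q_1)/q_2) = floor((29 - 4)/21) = 1.
That gives (1*110 + 21)/(1*21 + 4) = 131/25.
Compare the errors: |x - 110/21| = |351*21 - 110*67|/(67*21) = 1/1407, and |x - 131/25| = |351*25 - 131*67|/(67*25) = 2/1675.
Cross-multiplying, 1*1675 = 1675 < 2814 = 2*1407, so 1/1407 is smaller: the convergent 110/21 is closer to x than 131/25.

110/21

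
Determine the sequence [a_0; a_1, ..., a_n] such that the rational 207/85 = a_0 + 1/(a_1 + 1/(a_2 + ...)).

[2; 2, 3, 2, 1, 3]

Run the Euclidean algorithm on 207 and 85; the successive quotients are the partial quotients a_0, a_1, ... (each step inverts the fractional part left over by the previous one):
  207 = 2*85 + 37, so a_0 = 2.
  85 = 2*37 + 11, so a_1 = 2.
  37 = 3*11 + 4, so a_2 = 3.
  11 = 2*4 + 3, so a_3 = 2.
  4 = 1*3 + 1, so a_4 = 1.
  3 = 3*1 + 0, so a_5 = 3.
The remainder reaches 0 after 6 divisions, so the expansion has 6 partial quotients, read off in order.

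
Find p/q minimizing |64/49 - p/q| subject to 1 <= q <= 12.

13/10

Expand x = 64/49 as a continued fraction with the Euclidean algorithm:
  64 = 1*49 + 15, so a_0 = 1.
  49 = 3*15 + 4, so a_1 = 3.
  15 = 3*4 + 3, so a_2 = 3.
  4 = 1*3 + 1, so a_3 = 1.
  3 = 3*1 + 0, so a_4 = 3.
so x = [1; 3, 3, 1, 3].
Convergents (p_i = a_i*p_{i-1} + p_{i-2}, q_i = a_i*q_{i-1} + q_{i-2} with p_{-2}=0, p_{-1}=1, q_{-2}=1, q_{-1}=0), until the denominator exceeds 12:
  i=0: a_0=1, p_0 = 1*1 + 0 = 1, q_0 = 1*0 + 1 = 1.
  i=1: a_1=3, p_1 = 3*1 + 1 = 4, q_1 = 3*1 + 0 = 3.
  i=2: a_2=3, p_2 = 3*4 + 1 = 13, q_2 = 3*3 + 1 = 10.
  i=3: a_3=1, p_3 = 1*13 + 4 = 17, q_3 = 1*10 + 3 = 13.
q_3 = 13 > 12, so the last convergent with denominator <= 12 is p_2/q_2 = 13/10.
The closest fraction with denominator <= 12 is either p_2/q_2 or the intermediate fraction (k*p_2 + p_1)/(k*q_2 + q_1) with the largest k >= 1 whose denominator stays <= 12; these approach x as k grows, and every other convergent or intermediate fraction in range is farther away.
Largest k: floor((12 - q_1)/q_2) = floor((12 - 3)/10) = 0.
Since k = 0, no intermediate fraction beyond p_2/q_2 has denominator <= 12, so the convergent 13/10 is the closest (its error is |64*10 - 13*49|/(49*10) = 3/490).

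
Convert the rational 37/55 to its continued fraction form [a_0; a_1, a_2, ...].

[0; 1, 2, 18]

Run the Euclidean algorithm on 37 and 55; the successive quotients are the partial quotients a_0, a_1, ... (each step inverts the fractional part left over by the previous one):
  37 = 0*55 + 37, so a_0 = 0.
  55 = 1*37 + 18, so a_1 = 1.
  37 = 2*18 + 1, so a_2 = 2.
  18 = 18*1 + 0, so a_3 = 18.
The remainder reaches 0 after 4 divisions, so the expansion has 4 partial quotients, read off in order.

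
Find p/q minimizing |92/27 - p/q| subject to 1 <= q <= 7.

17/5

Expand x = 92/27 as a continued fraction with the Euclidean algorithm:
  92 = 3*27 + 11, so a_0 = 3.
  27 = 2*11 + 5, so a_1 = 2.
  11 = 2*5 + 1, so a_2 = 2.
  5 = 5*1 + 0, so a_3 = 5.
so x = [3; 2, 2, 5].
Convergents (p_i = a_i*p_{i-1} + p_{i-2}, q_i = a_i*q_{i-1} + q_{i-2} with p_{-2}=0, p_{-1}=1, q_{-2}=1, q_{-1}=0), until the denominator exceeds 7:
  i=0: a_0=3, p_0 = 3*1 + 0 = 3, q_0 = 3*0 + 1 = 1.
  i=1: a_1=2, p_1 = 2*3 + 1 = 7, q_1 = 2*1 + 0 = 2.
  i=2: a_2=2, p_2 = 2*7 + 3 = 17, q_2 = 2*2 + 1 = 5.
  i=3: a_3=5, p_3 = 5*17 + 7 = 92, q_3 = 5*5 + 2 = 27.
q_3 = 27 > 7, so the last convergent with denominator <= 7 is p_2/q_2 = 17/5.
The closest fraction with denominator <= 7 is either p_2/q_2 or the intermediate fraction (k*p_2 + p_1)/(k*q_2 + q_1) with the largest k >= 1 whose denominator stays <= 7; these approach x as k grows, and every other convergent or intermediate fraction in range is farther away.
Largest k: floor((7 - q_1)/q_2) = floor((7 - 2)/5) = 1.
That gives (1*17 + 7)/(1*5 + 2) = 24/7.
Compare the errors: |x - 17/5| = |92*5 - 17*27|/(27*5) = 1/135, and |x - 24/7| = |92*7 - 24*27|/(27*7) = 4/189.
Cross-multiplying, 1*189 = 189 < 540 = 4*135, so 1/135 is smaller: the convergent 17/5 is closer to x than 24/7.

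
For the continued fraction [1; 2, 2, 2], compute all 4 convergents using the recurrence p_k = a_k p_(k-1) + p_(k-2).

1/1, 3/2, 7/5, 17/12

Using the convergent recurrence p_i = a_i*p_{i-1} + p_{i-2}, q_i = a_i*q_{i-1} + q_{i-2} with p_{-2}=0, p_{-1}=1, q_{-2}=1, q_{-1}=0:
  i=0: a_0=1, p_0 = 1*1 + 0 = 1, q_0 = 1*0 + 1 = 1.
  i=1: a_1=2, p_1 = 2*1 + 1 = 3, q_1 = 2*1 + 0 = 2.
  i=2: a_2=2, p_2 = 2*3 + 1 = 7, q_2 = 2*2 + 1 = 5.
  i=3: a_3=2, p_3 = 2*7 + 3 = 17, q_3 = 2*5 + 2 = 12.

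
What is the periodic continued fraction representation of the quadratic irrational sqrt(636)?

[25; (4, 1, 1, 3, 3, 12, 3, 3, 1, 1, 4, 50)]

Write x_i = (sqrt(636) + m_i)/d_i with (m_0, d_0) = (0, 1). a_0 = floor(sqrt(636)) = 25, since 25^2 = 625 <= 636 < 676 = 26^2.
Iterate m_{i+1} = d_i*a_i - m_i, d_{i+1} = (636 - m_{i+1}^2)/d_i, a_{i+1} = floor((a_0 + m_{i+1})/d_{i+1}):
  m_1 = 1*25 - 0 = 25, d_1 = (636 - 25^2)/1 = 11/1 = 11, a_1 = floor((25 + 25)/11) = 4.
  m_2 = 11*4 - 25 = 19, d_2 = (636 - 19^2)/11 = 275/11 = 25, a_2 = floor((25 + 19)/25) = 1.
  m_3 = 25*1 - 19 = 6, d_3 = (636 - 6^2)/25 = 600/25 = 24, a_3 = floor((25 + 6)/24) = 1.
  m_4 = 24*1 - 6 = 18, d_4 = (636 - 18^2)/24 = 312/24 = 13, a_4 = floor((25 + 18)/13) = 3.
  m_5 = 13*3 - 18 = 21, d_5 = (636 - 21^2)/13 = 195/13 = 15, a_5 = floor((25 + 21)/15) = 3.
  m_6 = 15*3 - 21 = 24, d_6 = (636 - 24^2)/15 = 60/15 = 4, a_6 = floor((25 + 24)/4) = 12.
  m_7 = 4*12 - 24 = 24, d_7 = (636 - 24^2)/4 = 60/4 = 15, a_7 = floor((25 + 24)/15) = 3.
  m_8 = 15*3 - 24 = 21, d_8 = (636 - 21^2)/15 = 195/15 = 13, a_8 = floor((25 + 21)/13) = 3.
  m_9 = 13*3 - 21 = 18, d_9 = (636 - 18^2)/13 = 312/13 = 24, a_9 = floor((25 + 18)/24) = 1.
  m_10 = 24*1 - 18 = 6, d_10 = (636 - 6^2)/24 = 600/24 = 25, a_10 = floor((25 + 6)/25) = 1.
  m_11 = 25*1 - 6 = 19, d_11 = (636 - 19^2)/25 = 275/25 = 11, a_11 = floor((25 + 19)/11) = 4.
  m_12 = 11*4 - 19 = 25, d_12 = (636 - 25^2)/11 = 11/11 = 1, a_12 = floor((25 + 25)/1) = 50.
  m_13 = 1*50 - 25 = 25, d_13 = (636 - 25^2)/1 = 11/1 = 11: (m_13, d_13) = (m_1, d_1) = (25, 11), so from here the quotients repeat a_1, ..., a_12; the period length is 12.
Hence the expansion of sqrt(636) is a_0 = 25 followed by the repeating block 4, 1, 1, 3, 3, 12, 3, 3, 1, 1, 4, 50 (period 12).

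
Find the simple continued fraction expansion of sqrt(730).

[27; (54)]

Write x_i = (sqrt(730) + m_i)/d_i with (m_0, d_0) = (0, 1). a_0 = floor(sqrt(730)) = 27, since 27^2 = 729 <= 730 < 784 = 28^2.
Iterate m_{i+1} = d_i*a_i - m_i, d_{i+1} = (730 - m_{i+1}^2)/d_i, a_{i+1} = floor((a_0 + m_{i+1})/d_{i+1}):
  m_1 = 1*27 - 0 = 27, d_1 = (730 - 27^2)/1 = 1/1 = 1, a_1 = floor((27 + 27)/1) = 54.
  m_2 = 1*54 - 27 = 27, d_2 = (730 - 27^2)/1 = 1/1 = 1: (m_2, d_2) = (m_1, d_1) = (27, 1), so from here the quotient a_1 repeats; the period length is 1.
Hence the expansion of sqrt(730) is a_0 = 27 followed by the repeating block 54 (period 1).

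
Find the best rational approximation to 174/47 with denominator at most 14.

37/10

Expand x = 174/47 as a continued fraction with the Euclidean algorithm:
  174 = 3*47 + 33, so a_0 = 3.
  47 = 1*33 + 14, so a_1 = 1.
  33 = 2*14 + 5, so a_2 = 2.
  14 = 2*5 + 4, so a_3 = 2.
  5 = 1*4 + 1, so a_4 = 1.
  4 = 4*1 + 0, so a_5 = 4.
so x = [3; 1, 2, 2, 1, 4].
Convergents (p_i = a_i*p_{i-1} + p_{i-2}, q_i = a_i*q_{i-1} + q_{i-2} with p_{-2}=0, p_{-1}=1, q_{-2}=1, q_{-1}=0), until the denominator exceeds 14:
  i=0: a_0=3, p_0 = 3*1 + 0 = 3, q_0 = 3*0 + 1 = 1.
  i=1: a_1=1, p_1 = 1*3 + 1 = 4, q_1 = 1*1 + 0 = 1.
  i=2: a_2=2, p_2 = 2*4 + 3 = 11, q_2 = 2*1 + 1 = 3.
  i=3: a_3=2, p_3 = 2*11 + 4 = 26, q_3 = 2*3 + 1 = 7.
  i=4: a_4=1, p_4 = 1*26 + 11 = 37, q_4 = 1*7 + 3 = 10.
  i=5: a_5=4, p_5 = 4*37 + 26 = 174, q_5 = 4*10 + 7 = 47.
q_5 = 47 > 14, so the last convergent with denominator <= 14 is p_4/q_4 = 37/10.
The closest fraction with denominator <= 14 is either p_4/q_4 or the intermediate fraction (k*p_4 + p_3)/(k*q_4 + q_3) with the largest k >= 1 whose denominator stays <= 14; these approach x as k grows, and every other convergent or intermediate fraction in range is farther away.
Largest k: floor((14 - q_3)/q_4) = floor((14 - 7)/10) = 0.
Since k = 0, no intermediate fraction beyond p_4/q_4 has denominator <= 14, so the convergent 37/10 is the closest (its error is |174*10 - 37*47|/(47*10) = 1/470).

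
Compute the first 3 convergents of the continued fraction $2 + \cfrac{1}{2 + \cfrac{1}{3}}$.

2/1, 5/2, 17/7

Using the convergent recurrence p_i = a_i*p_{i-1} + p_{i-2}, q_i = a_i*q_{i-1} + q_{i-2} with p_{-2}=0, p_{-1}=1, q_{-2}=1, q_{-1}=0:
  i=0: a_0=2, p_0 = 2*1 + 0 = 2, q_0 = 2*0 + 1 = 1.
  i=1: a_1=2, p_1 = 2*2 + 1 = 5, q_1 = 2*1 + 0 = 2.
  i=2: a_2=3, p_2 = 3*5 + 2 = 17, q_2 = 3*2 + 1 = 7.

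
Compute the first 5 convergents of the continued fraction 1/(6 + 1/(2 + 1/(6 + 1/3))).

Using the convergent recurrence p_i = a_i*p_{i-1} + p_{i-2}, q_i = a_i*q_{i-1} + q_{i-2} with p_{-2}=0, p_{-1}=1, q_{-2}=1, q_{-1}=0:
  i=0: a_0=0, p_0 = 0*1 + 0 = 0, q_0 = 0*0 + 1 = 1.
  i=1: a_1=6, p_1 = 6*0 + 1 = 1, q_1 = 6*1 + 0 = 6.
  i=2: a_2=2, p_2 = 2*1 + 0 = 2, q_2 = 2*6 + 1 = 13.
  i=3: a_3=6, p_3 = 6*2 + 1 = 13, q_3 = 6*13 + 6 = 84.
  i=4: a_4=3, p_4 = 3*13 + 2 = 41, q_4 = 3*84 + 13 = 265.

0/1, 1/6, 2/13, 13/84, 41/265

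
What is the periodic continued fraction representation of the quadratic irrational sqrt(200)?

[14; (7, 28)]

Write x_i = (sqrt(200) + m_i)/d_i with (m_0, d_0) = (0, 1). a_0 = floor(sqrt(200)) = 14, since 14^2 = 196 <= 200 < 225 = 15^2.
Iterate m_{i+1} = d_i*a_i - m_i, d_{i+1} = (200 - m_{i+1}^2)/d_i, a_{i+1} = floor((a_0 + m_{i+1})/d_{i+1}):
  m_1 = 1*14 - 0 = 14, d_1 = (200 - 14^2)/1 = 4/1 = 4, a_1 = floor((14 + 14)/4) = 7.
  m_2 = 4*7 - 14 = 14, d_2 = (200 - 14^2)/4 = 4/4 = 1, a_2 = floor((14 + 14)/1) = 28.
  m_3 = 1*28 - 14 = 14, d_3 = (200 - 14^2)/1 = 4/1 = 4: (m_3, d_3) = (m_1, d_1) = (14, 4), so from here the quotients repeat a_1, a_2; the period length is 2.
Hence the expansion of sqrt(200) is a_0 = 14 followed by the repeating block 7, 28 (period 2).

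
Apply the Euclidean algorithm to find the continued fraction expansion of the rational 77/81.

[0; 1, 19, 4]

Run the Euclidean algorithm on 77 and 81; the successive quotients are the partial quotients a_0, a_1, ... (each step inverts the fractional part left over by the previous one):
  77 = 0*81 + 77, so a_0 = 0.
  81 = 1*77 + 4, so a_1 = 1.
  77 = 19*4 + 1, so a_2 = 19.
  4 = 4*1 + 0, so a_3 = 4.
The remainder reaches 0 after 4 divisions, so the expansion has 4 partial quotients, read off in order.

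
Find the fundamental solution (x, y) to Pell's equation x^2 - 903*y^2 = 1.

(x, y) = (601, 20)

First expand sqrt(903) as a continued fraction. With x_i = (sqrt(903) + m_i)/d_i and (m_0, d_0) = (0, 1): a_0 = floor(sqrt(903)) = 30, since 30^2 = 900 <= 903 < 961 = 31^2.
Iterate m_{i+1} = d_i*a_i - m_i, d_{i+1} = (903 - m_{i+1}^2)/d_i, a_{i+1} = floor((a_0 + m_{i+1})/d_{i+1}):
  m_1 = 1*30 - 0 = 30, d_1 = (903 - 30^2)/1 = 3/1 = 3, a_1 = floor((30 + 30)/3) = 20.
  m_2 = 3*20 - 30 = 30, d_2 = (903 - 30^2)/3 = 3/3 = 1, a_2 = floor((30 + 30)/1) = 60.
  m_3 = 1*60 - 30 = 30, d_3 = (903 - 30^2)/1 = 3/1 = 3: (m_3, d_3) = (m_1, d_1) = (30, 3), so from here the quotients repeat a_1, a_2; the period length is 2.
So sqrt(903) = [30; (20, 60)] with period length k = 2.
k is even, so the fundamental solution of x^2 - 903y^2 = 1 is (p_{k-1}, q_{k-1}) = (p_1, q_1); compute convergents through index 1.
Convergents (p_i = a_i*p_{i-1} + p_{i-2}, q_i = a_i*q_{i-1} + q_{i-2} with p_{-2}=0, p_{-1}=1, q_{-2}=1, q_{-1}=0):
  i=0: a_0=30, p_0 = 30*1 + 0 = 30, q_0 = 30*0 + 1 = 1.
  i=1: a_1=20, p_1 = 20*30 + 1 = 601, q_1 = 20*1 + 0 = 20.
Check: 601^2 - 903*20^2 = 361201 - 361200 = 1, so (x, y) = (601, 20) solves the equation, and by the theorem it is the least positive solution.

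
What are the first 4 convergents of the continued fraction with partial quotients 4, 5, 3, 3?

4/1, 21/5, 67/16, 222/53

Using the convergent recurrence p_i = a_i*p_{i-1} + p_{i-2}, q_i = a_i*q_{i-1} + q_{i-2} with p_{-2}=0, p_{-1}=1, q_{-2}=1, q_{-1}=0:
  i=0: a_0=4, p_0 = 4*1 + 0 = 4, q_0 = 4*0 + 1 = 1.
  i=1: a_1=5, p_1 = 5*4 + 1 = 21, q_1 = 5*1 + 0 = 5.
  i=2: a_2=3, p_2 = 3*21 + 4 = 67, q_2 = 3*5 + 1 = 16.
  i=3: a_3=3, p_3 = 3*67 + 21 = 222, q_3 = 3*16 + 5 = 53.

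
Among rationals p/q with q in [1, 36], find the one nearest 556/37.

541/36

Expand x = 556/37 as a continued fraction with the Euclidean algorithm:
  556 = 15*37 + 1, so a_0 = 15.
  37 = 37*1 + 0, so a_1 = 37.
so x = [15; 37].
Convergents (p_i = a_i*p_{i-1} + p_{i-2}, q_i = a_i*q_{i-1} + q_{i-2} with p_{-2}=0, p_{-1}=1, q_{-2}=1, q_{-1}=0), until the denominator exceeds 36:
  i=0: a_0=15, p_0 = 15*1 + 0 = 15, q_0 = 15*0 + 1 = 1.
  i=1: a_1=37, p_1 = 37*15 + 1 = 556, q_1 = 37*1 + 0 = 37.
q_1 = 37 > 36, so the last convergent with denominator <= 36 is p_0/q_0 = 15/1.
The closest fraction with denominator <= 36 is either p_0/q_0 or the intermediate fraction (k*p_0 + p_{-1})/(k*q_0 + q_{-1}) with the largest k >= 1 whose denominator stays <= 36; these approach x as k grows, and every other convergent or intermediate fraction in range is farther away.
Largest k: floor((36 - q_{-1})/q_0) = floor((36 - 0)/1) = 36 (using the seeds p_{-1} = 1, q_{-1} = 0).
That gives (36*15 + 1)/(36*1 + 0) = 541/36.
Compare the errors: |x - 15/1| = |556*1 - 15*37|/(37*1) = 1/37, and |x - 541/36| = |556*36 - 541*37|/(37*36) = 1/1332.
Cross-multiplying, 1*37 = 37 < 1332 = 1*1332, so 1/1332 is smaller: the intermediate fraction 541/36 is closer to x than 15/1.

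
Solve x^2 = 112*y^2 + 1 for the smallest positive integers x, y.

(x, y) = (127, 12)

First expand sqrt(112) as a continued fraction. With x_i = (sqrt(112) + m_i)/d_i and (m_0, d_0) = (0, 1): a_0 = floor(sqrt(112)) = 10, since 10^2 = 100 <= 112 < 121 = 11^2.
Iterate m_{i+1} = d_i*a_i - m_i, d_{i+1} = (112 - m_{i+1}^2)/d_i, a_{i+1} = floor((a_0 + m_{i+1})/d_{i+1}):
  m_1 = 1*10 - 0 = 10, d_1 = (112 - 10^2)/1 = 12/1 = 12, a_1 = floor((10 + 10)/12) = 1.
  m_2 = 12*1 - 10 = 2, d_2 = (112 - 2^2)/12 = 108/12 = 9, a_2 = floor((10 + 2)/9) = 1.
  m_3 = 9*1 - 2 = 7, d_3 = (112 - 7^2)/9 = 63/9 = 7, a_3 = floor((10 + 7)/7) = 2.
  m_4 = 7*2 - 7 = 7, d_4 = (112 - 7^2)/7 = 63/7 = 9, a_4 = floor((10 + 7)/9) = 1.
  m_5 = 9*1 - 7 = 2, d_5 = (112 - 2^2)/9 = 108/9 = 12, a_5 = floor((10 + 2)/12) = 1.
  m_6 = 12*1 - 2 = 10, d_6 = (112 - 10^2)/12 = 12/12 = 1, a_6 = floor((10 + 10)/1) = 20.
  m_7 = 1*20 - 10 = 10, d_7 = (112 - 10^2)/1 = 12/1 = 12: (m_7, d_7) = (m_1, d_1) = (10, 12), so from here the quotients repeat a_1, ..., a_6; the period length is 6.
So sqrt(112) = [10; (1, 1, 2, 1, 1, 20)] with period length k = 6.
k is even, so the fundamental solution of x^2 - 112y^2 = 1 is (p_{k-1}, q_{k-1}) = (p_5, q_5); compute convergents through index 5.
Convergents (p_i = a_i*p_{i-1} + p_{i-2}, q_i = a_i*q_{i-1} + q_{i-2} with p_{-2}=0, p_{-1}=1, q_{-2}=1, q_{-1}=0):
  i=0: a_0=10, p_0 = 10*1 + 0 = 10, q_0 = 10*0 + 1 = 1.
  i=1: a_1=1, p_1 = 1*10 + 1 = 11, q_1 = 1*1 + 0 = 1.
  i=2: a_2=1, p_2 = 1*11 + 10 = 21, q_2 = 1*1 + 1 = 2.
  i=3: a_3=2, p_3 = 2*21 + 11 = 53, q_3 = 2*2 + 1 = 5.
  i=4: a_4=1, p_4 = 1*53 + 21 = 74, q_4 = 1*5 + 2 = 7.
  i=5: a_5=1, p_5 = 1*74 + 53 = 127, q_5 = 1*7 + 5 = 12.
Check: 127^2 - 112*12^2 = 16129 - 16128 = 1, so (x, y) = (127, 12) solves the equation, and by the theorem it is the least positive solution.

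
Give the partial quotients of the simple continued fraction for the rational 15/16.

[0; 1, 15]

Run the Euclidean algorithm on 15 and 16; the successive quotients are the partial quotients a_0, a_1, ... (each step inverts the fractional part left over by the previous one):
  15 = 0*16 + 15, so a_0 = 0.
  16 = 1*15 + 1, so a_1 = 1.
  15 = 15*1 + 0, so a_2 = 15.
The remainder reaches 0 after 3 divisions, so the expansion has 3 partial quotients, read off in order.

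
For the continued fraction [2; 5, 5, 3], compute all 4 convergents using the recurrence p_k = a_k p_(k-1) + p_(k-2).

2/1, 11/5, 57/26, 182/83

Using the convergent recurrence p_i = a_i*p_{i-1} + p_{i-2}, q_i = a_i*q_{i-1} + q_{i-2} with p_{-2}=0, p_{-1}=1, q_{-2}=1, q_{-1}=0:
  i=0: a_0=2, p_0 = 2*1 + 0 = 2, q_0 = 2*0 + 1 = 1.
  i=1: a_1=5, p_1 = 5*2 + 1 = 11, q_1 = 5*1 + 0 = 5.
  i=2: a_2=5, p_2 = 5*11 + 2 = 57, q_2 = 5*5 + 1 = 26.
  i=3: a_3=3, p_3 = 3*57 + 11 = 182, q_3 = 3*26 + 5 = 83.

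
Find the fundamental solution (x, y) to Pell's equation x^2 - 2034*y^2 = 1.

(x, y) = (451, 10)

First expand sqrt(2034) as a continued fraction. With x_i = (sqrt(2034) + m_i)/d_i and (m_0, d_0) = (0, 1): a_0 = floor(sqrt(2034)) = 45, since 45^2 = 2025 <= 2034 < 2116 = 46^2.
Iterate m_{i+1} = d_i*a_i - m_i, d_{i+1} = (2034 - m_{i+1}^2)/d_i, a_{i+1} = floor((a_0 + m_{i+1})/d_{i+1}):
  m_1 = 1*45 - 0 = 45, d_1 = (2034 - 45^2)/1 = 9/1 = 9, a_1 = floor((45 + 45)/9) = 10.
  m_2 = 9*10 - 45 = 45, d_2 = (2034 - 45^2)/9 = 9/9 = 1, a_2 = floor((45 + 45)/1) = 90.
  m_3 = 1*90 - 45 = 45, d_3 = (2034 - 45^2)/1 = 9/1 = 9: (m_3, d_3) = (m_1, d_1) = (45, 9), so from here the quotients repeat a_1, a_2; the period length is 2.
So sqrt(2034) = [45; (10, 90)] with period length k = 2.
k is even, so the fundamental solution of x^2 - 2034y^2 = 1 is (p_{k-1}, q_{k-1}) = (p_1, q_1); compute convergents through index 1.
Convergents (p_i = a_i*p_{i-1} + p_{i-2}, q_i = a_i*q_{i-1} + q_{i-2} with p_{-2}=0, p_{-1}=1, q_{-2}=1, q_{-1}=0):
  i=0: a_0=45, p_0 = 45*1 + 0 = 45, q_0 = 45*0 + 1 = 1.
  i=1: a_1=10, p_1 = 10*45 + 1 = 451, q_1 = 10*1 + 0 = 10.
Check: 451^2 - 2034*10^2 = 203401 - 203400 = 1, so (x, y) = (451, 10) solves the equation, and by the theorem it is the least positive solution.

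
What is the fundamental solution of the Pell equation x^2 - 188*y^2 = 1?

(x, y) = (4607, 336)

First expand sqrt(188) as a continued fraction. With x_i = (sqrt(188) + m_i)/d_i and (m_0, d_0) = (0, 1): a_0 = floor(sqrt(188)) = 13, since 13^2 = 169 <= 188 < 196 = 14^2.
Iterate m_{i+1} = d_i*a_i - m_i, d_{i+1} = (188 - m_{i+1}^2)/d_i, a_{i+1} = floor((a_0 + m_{i+1})/d_{i+1}):
  m_1 = 1*13 - 0 = 13, d_1 = (188 - 13^2)/1 = 19/1 = 19, a_1 = floor((13 + 13)/19) = 1.
  m_2 = 19*1 - 13 = 6, d_2 = (188 - 6^2)/19 = 152/19 = 8, a_2 = floor((13 + 6)/8) = 2.
  m_3 = 8*2 - 6 = 10, d_3 = (188 - 10^2)/8 = 88/8 = 11, a_3 = floor((13 + 10)/11) = 2.
  m_4 = 11*2 - 10 = 12, d_4 = (188 - 12^2)/11 = 44/11 = 4, a_4 = floor((13 + 12)/4) = 6.
  m_5 = 4*6 - 12 = 12, d_5 = (188 - 12^2)/4 = 44/4 = 11, a_5 = floor((13 + 12)/11) = 2.
  m_6 = 11*2 - 12 = 10, d_6 = (188 - 10^2)/11 = 88/11 = 8, a_6 = floor((13 + 10)/8) = 2.
  m_7 = 8*2 - 10 = 6, d_7 = (188 - 6^2)/8 = 152/8 = 19, a_7 = floor((13 + 6)/19) = 1.
  m_8 = 19*1 - 6 = 13, d_8 = (188 - 13^2)/19 = 19/19 = 1, a_8 = floor((13 + 13)/1) = 26.
  m_9 = 1*26 - 13 = 13, d_9 = (188 - 13^2)/1 = 19/1 = 19: (m_9, d_9) = (m_1, d_1) = (13, 19), so from here the quotients repeat a_1, ..., a_8; the period length is 8.
So sqrt(188) = [13; (1, 2, 2, 6, 2, 2, 1, 26)] with period length k = 8.
k is even, so the fundamental solution of x^2 - 188y^2 = 1 is (p_{k-1}, q_{k-1}) = (p_7, q_7); compute convergents through index 7.
Convergents (p_i = a_i*p_{i-1} + p_{i-2}, q_i = a_i*q_{i-1} + q_{i-2} with p_{-2}=0, p_{-1}=1, q_{-2}=1, q_{-1}=0):
  i=0: a_0=13, p_0 = 13*1 + 0 = 13, q_0 = 13*0 + 1 = 1.
  i=1: a_1=1, p_1 = 1*13 + 1 = 14, q_1 = 1*1 + 0 = 1.
  i=2: a_2=2, p_2 = 2*14 + 13 = 41, q_2 = 2*1 + 1 = 3.
  i=3: a_3=2, p_3 = 2*41 + 14 = 96, q_3 = 2*3 + 1 = 7.
  i=4: a_4=6, p_4 = 6*96 + 41 = 617, q_4 = 6*7 + 3 = 45.
  i=5: a_5=2, p_5 = 2*617 + 96 = 1330, q_5 = 2*45 + 7 = 97.
  i=6: a_6=2, p_6 = 2*1330 + 617 = 3277, q_6 = 2*97 + 45 = 239.
  i=7: a_7=1, p_7 = 1*3277 + 1330 = 4607, q_7 = 1*239 + 97 = 336.
Check: 4607^2 - 188*336^2 = 21224449 - 21224448 = 1, so (x, y) = (4607, 336) solves the equation, and by the theorem it is the least positive solution.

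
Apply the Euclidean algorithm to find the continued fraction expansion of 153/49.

Run the Euclidean algorithm on 153 and 49; the successive quotients are the partial quotients a_0, a_1, ... (each step inverts the fractional part left over by the previous one):
  153 = 3*49 + 6, so a_0 = 3.
  49 = 8*6 + 1, so a_1 = 8.
  6 = 6*1 + 0, so a_2 = 6.
The remainder reaches 0 after 3 divisions, so the expansion has 3 partial quotients, read off in order.

[3; 8, 6]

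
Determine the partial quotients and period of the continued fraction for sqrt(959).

Write x_i = (sqrt(959) + m_i)/d_i with (m_0, d_0) = (0, 1). a_0 = floor(sqrt(959)) = 30, since 30^2 = 900 <= 959 < 961 = 31^2.
Iterate m_{i+1} = d_i*a_i - m_i, d_{i+1} = (959 - m_{i+1}^2)/d_i, a_{i+1} = floor((a_0 + m_{i+1})/d_{i+1}):
  m_1 = 1*30 - 0 = 30, d_1 = (959 - 30^2)/1 = 59/1 = 59, a_1 = floor((30 + 30)/59) = 1.
  m_2 = 59*1 - 30 = 29, d_2 = (959 - 29^2)/59 = 118/59 = 2, a_2 = floor((30 + 29)/2) = 29.
  m_3 = 2*29 - 29 = 29, d_3 = (959 - 29^2)/2 = 118/2 = 59, a_3 = floor((30 + 29)/59) = 1.
  m_4 = 59*1 - 29 = 30, d_4 = (959 - 30^2)/59 = 59/59 = 1, a_4 = floor((30 + 30)/1) = 60.
  m_5 = 1*60 - 30 = 30, d_5 = (959 - 30^2)/1 = 59/1 = 59: (m_5, d_5) = (m_1, d_1) = (30, 59), so from here the quotients repeat a_1, ..., a_4; the period length is 4.
Hence the expansion of sqrt(959) is a_0 = 30 followed by the repeating block 1, 29, 1, 60 (period 4).

[30; (1, 29, 1, 60)]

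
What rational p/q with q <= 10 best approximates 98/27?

29/8

Expand x = 98/27 as a continued fraction with the Euclidean algorithm:
  98 = 3*27 + 17, so a_0 = 3.
  27 = 1*17 + 10, so a_1 = 1.
  17 = 1*10 + 7, so a_2 = 1.
  10 = 1*7 + 3, so a_3 = 1.
  7 = 2*3 + 1, so a_4 = 2.
  3 = 3*1 + 0, so a_5 = 3.
so x = [3; 1, 1, 1, 2, 3].
Convergents (p_i = a_i*p_{i-1} + p_{i-2}, q_i = a_i*q_{i-1} + q_{i-2} with p_{-2}=0, p_{-1}=1, q_{-2}=1, q_{-1}=0), until the denominator exceeds 10:
  i=0: a_0=3, p_0 = 3*1 + 0 = 3, q_0 = 3*0 + 1 = 1.
  i=1: a_1=1, p_1 = 1*3 + 1 = 4, q_1 = 1*1 + 0 = 1.
  i=2: a_2=1, p_2 = 1*4 + 3 = 7, q_2 = 1*1 + 1 = 2.
  i=3: a_3=1, p_3 = 1*7 + 4 = 11, q_3 = 1*2 + 1 = 3.
  i=4: a_4=2, p_4 = 2*11 + 7 = 29, q_4 = 2*3 + 2 = 8.
  i=5: a_5=3, p_5 = 3*29 + 11 = 98, q_5 = 3*8 + 3 = 27.
q_5 = 27 > 10, so the last convergent with denominator <= 10 is p_4/q_4 = 29/8.
The closest fraction with denominator <= 10 is either p_4/q_4 or the intermediate fraction (k*p_4 + p_3)/(k*q_4 + q_3) with the largest k >= 1 whose denominator stays <= 10; these approach x as k grows, and every other convergent or intermediate fraction in range is farther away.
Largest k: floor((10 - q_3)/q_4) = floor((10 - 3)/8) = 0.
Since k = 0, no intermediate fraction beyond p_4/q_4 has denominator <= 10, so the convergent 29/8 is the closest (its error is |98*8 - 29*27|/(27*8) = 1/216).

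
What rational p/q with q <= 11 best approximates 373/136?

11/4

Expand x = 373/136 as a continued fraction with the Euclidean algorithm:
  373 = 2*136 + 101, so a_0 = 2.
  136 = 1*101 + 35, so a_1 = 1.
  101 = 2*35 + 31, so a_2 = 2.
  35 = 1*31 + 4, so a_3 = 1.
  31 = 7*4 + 3, so a_4 = 7.
  4 = 1*3 + 1, so a_5 = 1.
  3 = 3*1 + 0, so a_6 = 3.
so x = [2; 1, 2, 1, 7, 1, 3].
Convergents (p_i = a_i*p_{i-1} + p_{i-2}, q_i = a_i*q_{i-1} + q_{i-2} with p_{-2}=0, p_{-1}=1, q_{-2}=1, q_{-1}=0), until the denominator exceeds 11:
  i=0: a_0=2, p_0 = 2*1 + 0 = 2, q_0 = 2*0 + 1 = 1.
  i=1: a_1=1, p_1 = 1*2 + 1 = 3, q_1 = 1*1 + 0 = 1.
  i=2: a_2=2, p_2 = 2*3 + 2 = 8, q_2 = 2*1 + 1 = 3.
  i=3: a_3=1, p_3 = 1*8 + 3 = 11, q_3 = 1*3 + 1 = 4.
  i=4: a_4=7, p_4 = 7*11 + 8 = 85, q_4 = 7*4 + 3 = 31.
q_4 = 31 > 11, so the last convergent with denominator <= 11 is p_3/q_3 = 11/4.
The closest fraction with denominator <= 11 is either p_3/q_3 or the intermediate fraction (k*p_3 + p_2)/(k*q_3 + q_2) with the largest k >= 1 whose denominator stays <= 11; these approach x as k grows, and every other convergent or intermediate fraction in range is farther away.
Largest k: floor((11 - q_2)/q_3) = floor((11 - 3)/4) = 2.
That gives (2*11 + 8)/(2*4 + 3) = 30/11.
Compare the errors: |x - 11/4| = |373*4 - 11*136|/(136*4) = 4/544, and |x - 30/11| = |373*11 - 30*136|/(136*11) = 23/1496.
Cross-multiplying, 4*1496 = 5984 < 12512 = 23*544, so 4/544 is smaller: the convergent 11/4 is closer to x than 30/11.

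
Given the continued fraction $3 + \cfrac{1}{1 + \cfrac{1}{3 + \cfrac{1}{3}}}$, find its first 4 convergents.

Using the convergent recurrence p_i = a_i*p_{i-1} + p_{i-2}, q_i = a_i*q_{i-1} + q_{i-2} with p_{-2}=0, p_{-1}=1, q_{-2}=1, q_{-1}=0:
  i=0: a_0=3, p_0 = 3*1 + 0 = 3, q_0 = 3*0 + 1 = 1.
  i=1: a_1=1, p_1 = 1*3 + 1 = 4, q_1 = 1*1 + 0 = 1.
  i=2: a_2=3, p_2 = 3*4 + 3 = 15, q_2 = 3*1 + 1 = 4.
  i=3: a_3=3, p_3 = 3*15 + 4 = 49, q_3 = 3*4 + 1 = 13.

3/1, 4/1, 15/4, 49/13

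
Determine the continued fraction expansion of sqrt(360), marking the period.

Write x_i = (sqrt(360) + m_i)/d_i with (m_0, d_0) = (0, 1). a_0 = floor(sqrt(360)) = 18, since 18^2 = 324 <= 360 < 361 = 19^2.
Iterate m_{i+1} = d_i*a_i - m_i, d_{i+1} = (360 - m_{i+1}^2)/d_i, a_{i+1} = floor((a_0 + m_{i+1})/d_{i+1}):
  m_1 = 1*18 - 0 = 18, d_1 = (360 - 18^2)/1 = 36/1 = 36, a_1 = floor((18 + 18)/36) = 1.
  m_2 = 36*1 - 18 = 18, d_2 = (360 - 18^2)/36 = 36/36 = 1, a_2 = floor((18 + 18)/1) = 36.
  m_3 = 1*36 - 18 = 18, d_3 = (360 - 18^2)/1 = 36/1 = 36: (m_3, d_3) = (m_1, d_1) = (18, 36), so from here the quotients repeat a_1, a_2; the period length is 2.
Hence the expansion of sqrt(360) is a_0 = 18 followed by the repeating block 1, 36 (period 2).

[18; (1, 36)]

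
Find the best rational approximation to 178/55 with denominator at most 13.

Expand x = 178/55 as a continued fraction with the Euclidean algorithm:
  178 = 3*55 + 13, so a_0 = 3.
  55 = 4*13 + 3, so a_1 = 4.
  13 = 4*3 + 1, so a_2 = 4.
  3 = 3*1 + 0, so a_3 = 3.
so x = [3; 4, 4, 3].
Convergents (p_i = a_i*p_{i-1} + p_{i-2}, q_i = a_i*q_{i-1} + q_{i-2} with p_{-2}=0, p_{-1}=1, q_{-2}=1, q_{-1}=0), until the denominator exceeds 13:
  i=0: a_0=3, p_0 = 3*1 + 0 = 3, q_0 = 3*0 + 1 = 1.
  i=1: a_1=4, p_1 = 4*3 + 1 = 13, q_1 = 4*1 + 0 = 4.
  i=2: a_2=4, p_2 = 4*13 + 3 = 55, q_2 = 4*4 + 1 = 17.
q_2 = 17 > 13, so the last convergent with denominator <= 13 is p_1/q_1 = 13/4.
The closest fraction with denominator <= 13 is either p_1/q_1 or the intermediate fraction (k*p_1 + p_0)/(k*q_1 + q_0) with the largest k >= 1 whose denominator stays <= 13; these approach x as k grows, and every other convergent or intermediate fraction in range is farther away.
Largest k: floor((13 - q_0)/q_1) = floor((13 - 1)/4) = 3.
That gives (3*13 + 3)/(3*4 + 1) = 42/13.
Compare the errors: |x - 13/4| = |178*4 - 13*55|/(55*4) = 3/220, and |x - 42/13| = |178*13 - 42*55|/(55*13) = 4/715.
Cross-multiplying, 4*220 = 880 < 2145 = 3*715, so 4/715 is smaller: the intermediate fraction 42/13 is closer to x than 13/4.

42/13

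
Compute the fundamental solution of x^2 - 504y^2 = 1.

First expand sqrt(504) as a continued fraction. With x_i = (sqrt(504) + m_i)/d_i and (m_0, d_0) = (0, 1): a_0 = floor(sqrt(504)) = 22, since 22^2 = 484 <= 504 < 529 = 23^2.
Iterate m_{i+1} = d_i*a_i - m_i, d_{i+1} = (504 - m_{i+1}^2)/d_i, a_{i+1} = floor((a_0 + m_{i+1})/d_{i+1}):
  m_1 = 1*22 - 0 = 22, d_1 = (504 - 22^2)/1 = 20/1 = 20, a_1 = floor((22 + 22)/20) = 2.
  m_2 = 20*2 - 22 = 18, d_2 = (504 - 18^2)/20 = 180/20 = 9, a_2 = floor((22 + 18)/9) = 4.
  m_3 = 9*4 - 18 = 18, d_3 = (504 - 18^2)/9 = 180/9 = 20, a_3 = floor((22 + 18)/20) = 2.
  m_4 = 20*2 - 18 = 22, d_4 = (504 - 22^2)/20 = 20/20 = 1, a_4 = floor((22 + 22)/1) = 44.
  m_5 = 1*44 - 22 = 22, d_5 = (504 - 22^2)/1 = 20/1 = 20: (m_5, d_5) = (m_1, d_1) = (22, 20), so from here the quotients repeat a_1, ..., a_4; the period length is 4.
So sqrt(504) = [22; (2, 4, 2, 44)] with period length k = 4.
k is even, so the fundamental solution of x^2 - 504y^2 = 1 is (p_{k-1}, q_{k-1}) = (p_3, q_3); compute convergents through index 3.
Convergents (p_i = a_i*p_{i-1} + p_{i-2}, q_i = a_i*q_{i-1} + q_{i-2} with p_{-2}=0, p_{-1}=1, q_{-2}=1, q_{-1}=0):
  i=0: a_0=22, p_0 = 22*1 + 0 = 22, q_0 = 22*0 + 1 = 1.
  i=1: a_1=2, p_1 = 2*22 + 1 = 45, q_1 = 2*1 + 0 = 2.
  i=2: a_2=4, p_2 = 4*45 + 22 = 202, q_2 = 4*2 + 1 = 9.
  i=3: a_3=2, p_3 = 2*202 + 45 = 449, q_3 = 2*9 + 2 = 20.
Check: 449^2 - 504*20^2 = 201601 - 201600 = 1, so (x, y) = (449, 20) solves the equation, and by the theorem it is the least positive solution.

(x, y) = (449, 20)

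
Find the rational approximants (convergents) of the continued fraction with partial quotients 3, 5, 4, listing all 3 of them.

3/1, 16/5, 67/21

Using the convergent recurrence p_i = a_i*p_{i-1} + p_{i-2}, q_i = a_i*q_{i-1} + q_{i-2} with p_{-2}=0, p_{-1}=1, q_{-2}=1, q_{-1}=0:
  i=0: a_0=3, p_0 = 3*1 + 0 = 3, q_0 = 3*0 + 1 = 1.
  i=1: a_1=5, p_1 = 5*3 + 1 = 16, q_1 = 5*1 + 0 = 5.
  i=2: a_2=4, p_2 = 4*16 + 3 = 67, q_2 = 4*5 + 1 = 21.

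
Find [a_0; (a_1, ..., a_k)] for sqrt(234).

Write x_i = (sqrt(234) + m_i)/d_i with (m_0, d_0) = (0, 1). a_0 = floor(sqrt(234)) = 15, since 15^2 = 225 <= 234 < 256 = 16^2.
Iterate m_{i+1} = d_i*a_i - m_i, d_{i+1} = (234 - m_{i+1}^2)/d_i, a_{i+1} = floor((a_0 + m_{i+1})/d_{i+1}):
  m_1 = 1*15 - 0 = 15, d_1 = (234 - 15^2)/1 = 9/1 = 9, a_1 = floor((15 + 15)/9) = 3.
  m_2 = 9*3 - 15 = 12, d_2 = (234 - 12^2)/9 = 90/9 = 10, a_2 = floor((15 + 12)/10) = 2.
  m_3 = 10*2 - 12 = 8, d_3 = (234 - 8^2)/10 = 170/10 = 17, a_3 = floor((15 + 8)/17) = 1.
  m_4 = 17*1 - 8 = 9, d_4 = (234 - 9^2)/17 = 153/17 = 9, a_4 = floor((15 + 9)/9) = 2.
  m_5 = 9*2 - 9 = 9, d_5 = (234 - 9^2)/9 = 153/9 = 17, a_5 = floor((15 + 9)/17) = 1.
  m_6 = 17*1 - 9 = 8, d_6 = (234 - 8^2)/17 = 170/17 = 10, a_6 = floor((15 + 8)/10) = 2.
  m_7 = 10*2 - 8 = 12, d_7 = (234 - 12^2)/10 = 90/10 = 9, a_7 = floor((15 + 12)/9) = 3.
  m_8 = 9*3 - 12 = 15, d_8 = (234 - 15^2)/9 = 9/9 = 1, a_8 = floor((15 + 15)/1) = 30.
  m_9 = 1*30 - 15 = 15, d_9 = (234 - 15^2)/1 = 9/1 = 9: (m_9, d_9) = (m_1, d_1) = (15, 9), so from here the quotients repeat a_1, ..., a_8; the period length is 8.
Hence the expansion of sqrt(234) is a_0 = 15 followed by the repeating block 3, 2, 1, 2, 1, 2, 3, 30 (period 8).

[15; (3, 2, 1, 2, 1, 2, 3, 30)]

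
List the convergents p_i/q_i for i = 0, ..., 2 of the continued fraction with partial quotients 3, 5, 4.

Using the convergent recurrence p_i = a_i*p_{i-1} + p_{i-2}, q_i = a_i*q_{i-1} + q_{i-2} with p_{-2}=0, p_{-1}=1, q_{-2}=1, q_{-1}=0:
  i=0: a_0=3, p_0 = 3*1 + 0 = 3, q_0 = 3*0 + 1 = 1.
  i=1: a_1=5, p_1 = 5*3 + 1 = 16, q_1 = 5*1 + 0 = 5.
  i=2: a_2=4, p_2 = 4*16 + 3 = 67, q_2 = 4*5 + 1 = 21.

3/1, 16/5, 67/21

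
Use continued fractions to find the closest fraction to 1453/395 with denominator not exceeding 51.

Expand x = 1453/395 as a continued fraction with the Euclidean algorithm:
  1453 = 3*395 + 268, so a_0 = 3.
  395 = 1*268 + 127, so a_1 = 1.
  268 = 2*127 + 14, so a_2 = 2.
  127 = 9*14 + 1, so a_3 = 9.
  14 = 14*1 + 0, so a_4 = 14.
so x = [3; 1, 2, 9, 14].
Convergents (p_i = a_i*p_{i-1} + p_{i-2}, q_i = a_i*q_{i-1} + q_{i-2} with p_{-2}=0, p_{-1}=1, q_{-2}=1, q_{-1}=0), until the denominator exceeds 51:
  i=0: a_0=3, p_0 = 3*1 + 0 = 3, q_0 = 3*0 + 1 = 1.
  i=1: a_1=1, p_1 = 1*3 + 1 = 4, q_1 = 1*1 + 0 = 1.
  i=2: a_2=2, p_2 = 2*4 + 3 = 11, q_2 = 2*1 + 1 = 3.
  i=3: a_3=9, p_3 = 9*11 + 4 = 103, q_3 = 9*3 + 1 = 28.
  i=4: a_4=14, p_4 = 14*103 + 11 = 1453, q_4 = 14*28 + 3 = 395.
q_4 = 395 > 51, so the last convergent with denominator <= 51 is p_3/q_3 = 103/28.
The closest fraction with denominator <= 51 is either p_3/q_3 or the intermediate fraction (k*p_3 + p_2)/(k*q_3 + q_2) with the largest k >= 1 whose denominator stays <= 51; these approach x as k grows, and every other convergent or intermediate fraction in range is farther away.
Largest k: floor((51 - q_2)/q_3) = floor((51 - 3)/28) = 1.
That gives (1*103 + 11)/(1*28 + 3) = 114/31.
Compare the errors: |x - 103/28| = |1453*28 - 103*395|/(395*28) = 1/11060, and |x - 114/31| = |1453*31 - 114*395|/(395*31) = 13/12245.
Cross-multiplying, 1*12245 = 12245 < 143780 = 13*11060, so 1/11060 is smaller: the convergent 103/28 is closer to x than 114/31.

103/28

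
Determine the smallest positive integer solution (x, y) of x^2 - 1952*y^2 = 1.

First expand sqrt(1952) as a continued fraction. With x_i = (sqrt(1952) + m_i)/d_i and (m_0, d_0) = (0, 1): a_0 = floor(sqrt(1952)) = 44, since 44^2 = 1936 <= 1952 < 2025 = 45^2.
Iterate m_{i+1} = d_i*a_i - m_i, d_{i+1} = (1952 - m_{i+1}^2)/d_i, a_{i+1} = floor((a_0 + m_{i+1})/d_{i+1}):
  m_1 = 1*44 - 0 = 44, d_1 = (1952 - 44^2)/1 = 16/1 = 16, a_1 = floor((44 + 44)/16) = 5.
  m_2 = 16*5 - 44 = 36, d_2 = (1952 - 36^2)/16 = 656/16 = 41, a_2 = floor((44 + 36)/41) = 1.
  m_3 = 41*1 - 36 = 5, d_3 = (1952 - 5^2)/41 = 1927/41 = 47, a_3 = floor((44 + 5)/47) = 1.
  m_4 = 47*1 - 5 = 42, d_4 = (1952 - 42^2)/47 = 188/47 = 4, a_4 = floor((44 + 42)/4) = 21.
  m_5 = 4*21 - 42 = 42, d_5 = (1952 - 42^2)/4 = 188/4 = 47, a_5 = floor((44 + 42)/47) = 1.
  m_6 = 47*1 - 42 = 5, d_6 = (1952 - 5^2)/47 = 1927/47 = 41, a_6 = floor((44 + 5)/41) = 1.
  m_7 = 41*1 - 5 = 36, d_7 = (1952 - 36^2)/41 = 656/41 = 16, a_7 = floor((44 + 36)/16) = 5.
  m_8 = 16*5 - 36 = 44, d_8 = (1952 - 44^2)/16 = 16/16 = 1, a_8 = floor((44 + 44)/1) = 88.
  m_9 = 1*88 - 44 = 44, d_9 = (1952 - 44^2)/1 = 16/1 = 16: (m_9, d_9) = (m_1, d_1) = (44, 16), so from here the quotients repeat a_1, ..., a_8; the period length is 8.
So sqrt(1952) = [44; (5, 1, 1, 21, 1, 1, 5, 88)] with period length k = 8.
k is even, so the fundamental solution of x^2 - 1952y^2 = 1 is (p_{k-1}, q_{k-1}) = (p_7, q_7); compute convergents through index 7.
Convergents (p_i = a_i*p_{i-1} + p_{i-2}, q_i = a_i*q_{i-1} + q_{i-2} with p_{-2}=0, p_{-1}=1, q_{-2}=1, q_{-1}=0):
  i=0: a_0=44, p_0 = 44*1 + 0 = 44, q_0 = 44*0 + 1 = 1.
  i=1: a_1=5, p_1 = 5*44 + 1 = 221, q_1 = 5*1 + 0 = 5.
  i=2: a_2=1, p_2 = 1*221 + 44 = 265, q_2 = 1*5 + 1 = 6.
  i=3: a_3=1, p_3 = 1*265 + 221 = 486, q_3 = 1*6 + 5 = 11.
  i=4: a_4=21, p_4 = 21*486 + 265 = 10471, q_4 = 21*11 + 6 = 237.
  i=5: a_5=1, p_5 = 1*10471 + 486 = 10957, q_5 = 1*237 + 11 = 248.
  i=6: a_6=1, p_6 = 1*10957 + 10471 = 21428, q_6 = 1*248 + 237 = 485.
  i=7: a_7=5, p_7 = 5*21428 + 10957 = 118097, q_7 = 5*485 + 248 = 2673.
Check: 118097^2 - 1952*2673^2 = 13946901409 - 13946901408 = 1, so (x, y) = (118097, 2673) solves the equation, and by the theorem it is the least positive solution.

(x, y) = (118097, 2673)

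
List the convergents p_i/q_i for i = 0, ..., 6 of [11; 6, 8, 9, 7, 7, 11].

11/1, 67/6, 547/49, 4990/447, 35477/3178, 253329/22693, 2822096/252801

Using the convergent recurrence p_i = a_i*p_{i-1} + p_{i-2}, q_i = a_i*q_{i-1} + q_{i-2} with p_{-2}=0, p_{-1}=1, q_{-2}=1, q_{-1}=0:
  i=0: a_0=11, p_0 = 11*1 + 0 = 11, q_0 = 11*0 + 1 = 1.
  i=1: a_1=6, p_1 = 6*11 + 1 = 67, q_1 = 6*1 + 0 = 6.
  i=2: a_2=8, p_2 = 8*67 + 11 = 547, q_2 = 8*6 + 1 = 49.
  i=3: a_3=9, p_3 = 9*547 + 67 = 4990, q_3 = 9*49 + 6 = 447.
  i=4: a_4=7, p_4 = 7*4990 + 547 = 35477, q_4 = 7*447 + 49 = 3178.
  i=5: a_5=7, p_5 = 7*35477 + 4990 = 253329, q_5 = 7*3178 + 447 = 22693.
  i=6: a_6=11, p_6 = 11*253329 + 35477 = 2822096, q_6 = 11*22693 + 3178 = 252801.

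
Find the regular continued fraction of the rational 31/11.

[2; 1, 4, 2]

Run the Euclidean algorithm on 31 and 11; the successive quotients are the partial quotients a_0, a_1, ... (each step inverts the fractional part left over by the previous one):
  31 = 2*11 + 9, so a_0 = 2.
  11 = 1*9 + 2, so a_1 = 1.
  9 = 4*2 + 1, so a_2 = 4.
  2 = 2*1 + 0, so a_3 = 2.
The remainder reaches 0 after 4 divisions, so the expansion has 4 partial quotients, read off in order.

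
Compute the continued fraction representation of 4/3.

Run the Euclidean algorithm on 4 and 3; the successive quotients are the partial quotients a_0, a_1, ... (each step inverts the fractional part left over by the previous one):
  4 = 1*3 + 1, so a_0 = 1.
  3 = 3*1 + 0, so a_1 = 3.
The remainder reaches 0 after 2 divisions, so the expansion has 2 partial quotients, read off in order.

[1; 3]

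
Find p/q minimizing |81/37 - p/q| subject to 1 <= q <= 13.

24/11

Expand x = 81/37 as a continued fraction with the Euclidean algorithm:
  81 = 2*37 + 7, so a_0 = 2.
  37 = 5*7 + 2, so a_1 = 5.
  7 = 3*2 + 1, so a_2 = 3.
  2 = 2*1 + 0, so a_3 = 2.
so x = [2; 5, 3, 2].
Convergents (p_i = a_i*p_{i-1} + p_{i-2}, q_i = a_i*q_{i-1} + q_{i-2} with p_{-2}=0, p_{-1}=1, q_{-2}=1, q_{-1}=0), until the denominator exceeds 13:
  i=0: a_0=2, p_0 = 2*1 + 0 = 2, q_0 = 2*0 + 1 = 1.
  i=1: a_1=5, p_1 = 5*2 + 1 = 11, q_1 = 5*1 + 0 = 5.
  i=2: a_2=3, p_2 = 3*11 + 2 = 35, q_2 = 3*5 + 1 = 16.
q_2 = 16 > 13, so the last convergent with denominator <= 13 is p_1/q_1 = 11/5.
The closest fraction with denominator <= 13 is either p_1/q_1 or the intermediate fraction (k*p_1 + p_0)/(k*q_1 + q_0) with the largest k >= 1 whose denominator stays <= 13; these approach x as k grows, and every other convergent or intermediate fraction in range is farther away.
Largest k: floor((13 - q_0)/q_1) = floor((13 - 1)/5) = 2.
That gives (2*11 + 2)/(2*5 + 1) = 24/11.
Compare the errors: |x - 11/5| = |81*5 - 11*37|/(37*5) = 2/185, and |x - 24/11| = |81*11 - 24*37|/(37*11) = 3/407.
Cross-multiplying, 3*185 = 555 < 814 = 2*407, so 3/407 is smaller: the intermediate fraction 24/11 is closer to x than 11/5.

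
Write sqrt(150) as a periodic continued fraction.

Write x_i = (sqrt(150) + m_i)/d_i with (m_0, d_0) = (0, 1). a_0 = floor(sqrt(150)) = 12, since 12^2 = 144 <= 150 < 169 = 13^2.
Iterate m_{i+1} = d_i*a_i - m_i, d_{i+1} = (150 - m_{i+1}^2)/d_i, a_{i+1} = floor((a_0 + m_{i+1})/d_{i+1}):
  m_1 = 1*12 - 0 = 12, d_1 = (150 - 12^2)/1 = 6/1 = 6, a_1 = floor((12 + 12)/6) = 4.
  m_2 = 6*4 - 12 = 12, d_2 = (150 - 12^2)/6 = 6/6 = 1, a_2 = floor((12 + 12)/1) = 24.
  m_3 = 1*24 - 12 = 12, d_3 = (150 - 12^2)/1 = 6/1 = 6: (m_3, d_3) = (m_1, d_1) = (12, 6), so from here the quotients repeat a_1, a_2; the period length is 2.
Hence the expansion of sqrt(150) is a_0 = 12 followed by the repeating block 4, 24 (period 2).

[12; (4, 24)]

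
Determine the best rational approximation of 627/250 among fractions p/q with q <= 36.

Expand x = 627/250 as a continued fraction with the Euclidean algorithm:
  627 = 2*250 + 127, so a_0 = 2.
  250 = 1*127 + 123, so a_1 = 1.
  127 = 1*123 + 4, so a_2 = 1.
  123 = 30*4 + 3, so a_3 = 30.
  4 = 1*3 + 1, so a_4 = 1.
  3 = 3*1 + 0, so a_5 = 3.
so x = [2; 1, 1, 30, 1, 3].
Convergents (p_i = a_i*p_{i-1} + p_{i-2}, q_i = a_i*q_{i-1} + q_{i-2} with p_{-2}=0, p_{-1}=1, q_{-2}=1, q_{-1}=0), until the denominator exceeds 36:
  i=0: a_0=2, p_0 = 2*1 + 0 = 2, q_0 = 2*0 + 1 = 1.
  i=1: a_1=1, p_1 = 1*2 + 1 = 3, q_1 = 1*1 + 0 = 1.
  i=2: a_2=1, p_2 = 1*3 + 2 = 5, q_2 = 1*1 + 1 = 2.
  i=3: a_3=30, p_3 = 30*5 + 3 = 153, q_3 = 30*2 + 1 = 61.
q_3 = 61 > 36, so the last convergent with denominator <= 36 is p_2/q_2 = 5/2.
The closest fraction with denominator <= 36 is either p_2/q_2 or the intermediate fraction (k*p_2 + p_1)/(k*q_2 + q_1) with the largest k >= 1 whose denominator stays <= 36; these approach x as k grows, and every other convergent or intermediate fraction in range is farther away.
Largest k: floor((36 - q_1)/q_2) = floor((36 - 1)/2) = 17.
That gives (17*5 + 3)/(17*2 + 1) = 88/35.
Compare the errors: |x - 5/2| = |627*2 - 5*250|/(250*2) = 4/500, and |x - 88/35| = |627*35 - 88*250|/(250*35) = 55/8750.
Cross-multiplying, 55*500 = 27500 < 35000 = 4*8750, so 55/8750 is smaller: the intermediate fraction 88/35 is closer to x than 5/2.

88/35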